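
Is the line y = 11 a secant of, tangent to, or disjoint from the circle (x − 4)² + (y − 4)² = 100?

Substituting the line into the circle gives x² − 8x − 35 = 0.
Δ = 64 − (−140) = 204.
Two real roots: the line is a secant.

secant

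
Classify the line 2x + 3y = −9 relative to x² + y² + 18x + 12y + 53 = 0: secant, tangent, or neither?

secant

d² = (2·(−9) + 3·(−6) − (−9))²/13 = 729/13; r² = 64.
Since d² < r², the line cuts the circle twice.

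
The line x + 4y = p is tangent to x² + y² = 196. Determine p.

The line touches the circle iff its distance from (0, 0) is 14:
|1·0 + 4·0 − p| / √17 = 14
|p| = 14√17.

p = ±14√17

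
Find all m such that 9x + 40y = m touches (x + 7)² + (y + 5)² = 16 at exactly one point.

m = −427 or m = −99

For a tangent, require d(centre, line) = r = 4.
|9·(−7) + 40·(−5) − m| / √1681 = 4
|m − (−263)| = 4·41, so m = −99 or m = −427.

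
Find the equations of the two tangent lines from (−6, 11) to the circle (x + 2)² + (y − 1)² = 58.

3x + 7y = 59 and 7x − 3y = −75

A line y − (11) = m(x − (−6)) is tangent when its distance from (−2, 1) is √58:
[m·(4) − (−10)]² = 58(m² + 1)
21m² − 40m − 21 = 0, so m = −3/7 or m = 7/3.
Through (−6, 11) these give 3x + 7y = 59 and 7x − 3y = −75.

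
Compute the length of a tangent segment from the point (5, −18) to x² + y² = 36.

Centre (0, 0), r² = 36. |PO|² = (5)² + (−18)² = 349.
The tangent meets the radius at right angles, so tangent² = |PO|² − r² = 349 − 36 = 313.

√313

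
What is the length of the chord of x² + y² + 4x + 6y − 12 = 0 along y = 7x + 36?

Centre (−2, −3), r² = 25. Perpendicular distance d from centre to line = |25| / √50 = 25/√50.
Chord = 2√(r² − d²) = 2·√(25/2) = 5√2.

5√2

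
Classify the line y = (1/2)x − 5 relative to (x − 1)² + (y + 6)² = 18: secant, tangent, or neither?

secant

Centre (1, −6), r² = 18. Distance² from centre to line = (3)²/5 = 9/5.
Since d² < r², the line cuts the circle twice.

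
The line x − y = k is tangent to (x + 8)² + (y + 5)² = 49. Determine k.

Tangency holds when the distance from the centre (−8, −5) to the line equals the radius 7:
|1·(−8) − 1·(−5) − k| / √2 = 7
|k − (−3)| = 7√2.

k = −3 ± 7√2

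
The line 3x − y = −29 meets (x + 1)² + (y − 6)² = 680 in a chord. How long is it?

16√10

From the line, y = 3x + 29. Substituting:
10x² + 140x − 150 = 0  ⟹  x² + 14x − 15 = 0
x = 1 or x = −15, giving (1, 32) and (−15, −16).
Chord length = distance between (1, 32) and (−15, −16) = √2560 = 16√10.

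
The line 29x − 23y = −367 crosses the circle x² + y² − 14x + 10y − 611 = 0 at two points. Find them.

Express y = (367 + 29x)/23 and substitute into the circle:
1370x² + 20550x − 104120 = 0  ⟹  x² + 15x − 76 = 0
x = 4 or x = −19, giving (4, 21) and (−19, −8).

(−19, −8) and (4, 21)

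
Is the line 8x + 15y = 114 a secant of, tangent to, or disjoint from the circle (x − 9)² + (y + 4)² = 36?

Centre (9, −4), r² = 36. Distance² from centre to line = (−102)²/289 = 36.
Since d² = r², the line is tangent.

tangent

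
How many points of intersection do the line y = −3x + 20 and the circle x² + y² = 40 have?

Centre (0, 0), r² = 40. Distance² from centre to line = (−20)²/10 = 40.
Since d² = r², the line is tangent.

1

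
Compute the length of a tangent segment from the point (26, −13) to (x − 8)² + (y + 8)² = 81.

With centre O = (8, −8), |OP|² = 349 and r² = 81.
Power of the point: PT² = |PO|² − r² = 268, so PT = 2√67.

2√67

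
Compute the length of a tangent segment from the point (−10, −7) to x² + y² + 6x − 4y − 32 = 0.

With centre O = (−3, 2), |OP|² = 130 and r² = 45.
By the tangent–radius right angle, tangent length = √(|PO|² − r²) = √85.

√85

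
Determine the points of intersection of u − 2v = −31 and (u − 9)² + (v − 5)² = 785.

(−19, 6) and (25, 28)

Substitute v = (31 + u)/2:
5u² − 30u − 2375 = 0  ⟹  u² − 6u − 475 = 0
u = 25 or u = −19, giving (25, 28) and (−19, 6).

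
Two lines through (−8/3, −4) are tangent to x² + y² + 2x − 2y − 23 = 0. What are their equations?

Write the tangent as mx − y + (−4 − m·(−8/3)) = 0 and set its distance from the centre to 5:
[m·(5/3) − (5)]² = 25(m² + 1)
4m² + 3m = 0, so m = −3/4 or m = 0.
Through (−8/3, −4) these give 3x + 4y = −24 and y = −4.

3x + 4y = −24 and y = −4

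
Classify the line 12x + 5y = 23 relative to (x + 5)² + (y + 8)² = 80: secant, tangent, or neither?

Substituting the line into the circle gives 169x² − 1262x + 2594 = 0.
Δ = 1592644 − 1753544 = −160900.
No real roots: the line does not meet the circle.

neither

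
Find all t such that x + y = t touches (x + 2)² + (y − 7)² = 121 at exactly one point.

For a tangent, require d(centre, line) = r = 11.
|1·(−2) + 1·7 − t| / √2 = 11
|t − (5)| = 11√2.

t = 5 ± 11√2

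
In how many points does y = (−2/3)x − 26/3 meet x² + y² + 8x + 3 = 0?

0

d² = (2·(−4) + 3·0 − (−26))²/13 = 324/13; r² = 13.
Since d² > r², the line lies outside the circle.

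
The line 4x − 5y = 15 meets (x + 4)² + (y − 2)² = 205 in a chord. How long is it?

Express y = (−15 + 4x)/5 and substitute into the circle:
41x² − 4100 = 0  ⟹  x² − 100 = 0
x = 10 or x = −10, giving (10, 5) and (−10, −11).
Chord length = distance between (10, 5) and (−10, −11) = √656 = 4√41.

4√41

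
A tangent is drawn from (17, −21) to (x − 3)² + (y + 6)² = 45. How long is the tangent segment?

2√94

With centre O = (3, −6), |OP|² = 421 and r² = 45.
The tangent meets the radius at right angles, so tangent² = |PO|² − r² = 421 − 45 = 376.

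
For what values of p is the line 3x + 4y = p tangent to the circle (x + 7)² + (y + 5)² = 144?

Tangency holds when the distance from the centre (−7, −5) to the line equals the radius 12:
|3·(−7) + 4·(−5) − p| / √25 = 12
|p − (−41)| = 12·5, so p = 19 or p = −101.

p = −101 or p = 19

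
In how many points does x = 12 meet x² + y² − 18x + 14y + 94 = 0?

2

Substituting the line into the circle gives y² + 14y + 22 = 0.
Δ = 196 − 88 = 108.
Two real roots: the line is a secant.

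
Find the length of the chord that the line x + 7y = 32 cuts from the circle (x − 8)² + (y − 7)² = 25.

5√2

Express y = (32 − x)/7 and substitute into the circle:
50x² − 750x + 2200 = 0  ⟹  x² − 15x + 44 = 0
x = 11 or x = 4, giving (11, 3) and (4, 4).
|(11, 3) − (4, 4)| = √((7)² + (−1)²) = 5√2.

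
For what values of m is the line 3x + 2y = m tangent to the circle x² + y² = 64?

Tangency holds when the distance from the centre (0, 0) to the line equals the radius 8:
|3·0 + 2·0 − m| / √13 = 8
|m| = 8√13.

m = ±8√13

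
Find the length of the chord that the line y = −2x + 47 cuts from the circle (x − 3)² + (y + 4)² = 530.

Centre (3, −4), r² = 530. Perpendicular distance d from centre to line = |−45| / √5 = 45/√5.
Chord = 2√(r² − d²) = 2·√(125) = 10√5.

10√5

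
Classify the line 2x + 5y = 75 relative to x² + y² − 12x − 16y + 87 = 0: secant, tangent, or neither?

neither

Centre (6, 8), r² = 13. Distance² from centre to line = (−23)²/29 = 529/29.
Since d² > r², the line lies outside the circle.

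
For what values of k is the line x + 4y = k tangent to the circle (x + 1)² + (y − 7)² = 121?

k = 27 ± 11√17

The line touches the circle iff its distance from (−1, 7) is 11:
|1·(−1) + 4·7 − k| / √17 = 11
|k − (27)| = 11√17.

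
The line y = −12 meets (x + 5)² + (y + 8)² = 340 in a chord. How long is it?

36

From the line, y = −12. Substituting:
x² + 10x − 299 = 0
x = 13 or x = −23, giving (13, −12) and (−23, −12).
Chord length = distance between (13, −12) and (−23, −12) = √1296 = 36.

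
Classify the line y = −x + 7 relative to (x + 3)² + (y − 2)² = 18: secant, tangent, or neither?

Centre (−3, 2), r² = 18. Distance² from centre to line = (−8)²/2 = 32.
Since d² > r², the line lies outside the circle.

neither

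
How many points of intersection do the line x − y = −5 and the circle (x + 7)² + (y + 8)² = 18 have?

Centre (−7, −8), r² = 18. Distance² from centre to line = (6)²/2 = 18.
Since d² = r², the line is tangent.

1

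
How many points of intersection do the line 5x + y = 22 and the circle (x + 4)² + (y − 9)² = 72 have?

2

Substituting the line into the circle gives 26x² − 122x + 113 = 0.
Δ = 14884 − 11752 = 3132.
Two real roots: the line is a secant.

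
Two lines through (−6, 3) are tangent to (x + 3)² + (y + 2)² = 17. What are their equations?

4x − y = −27 and x + 4y = 6

Write the tangent as mx − y + (3 − m·(−6)) = 0 and set its distance from the centre to √17:
[m·(3) − (−5)]² = 17(m² + 1)
4m² − 15m − 4 = 0, so m = 4 or m = −1/4.
Through (−6, 3) these give 4x − y = −27 and x + 4y = 6.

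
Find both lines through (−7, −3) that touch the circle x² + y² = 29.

5x − 2y = −29 and 2x + 5y = −29

A line y − (−3) = m(x − (−7)) is tangent when its distance from (0, 0) is √29:
(7m − (3))² = 29(m² + 1)
10m² − 21m − 10 = 0, so m = 5/2 or m = −2/5.
With m = 5/2: 5x − 2y = −29. With m = −2/5: 2x + 5y = −29.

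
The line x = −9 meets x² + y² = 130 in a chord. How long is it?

The line gives x = −9. Substituting into the circle:
y² − 49 = 0
y = 7 or y = −7, giving (−9, 7) and (−9, −7).
Chord length = distance between (−9, 7) and (−9, −7) = √196 = 14.

14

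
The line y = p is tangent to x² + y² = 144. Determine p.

For a tangent, require d(centre, line) = r = 12.
|0·0 + 1·0 − p| / √1 = 12
|p| = 12, so p = 12 or p = −12.

p = −12 or p = 12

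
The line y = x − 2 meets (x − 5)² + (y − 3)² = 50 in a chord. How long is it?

Centre (5, 3), r² = 50. Perpendicular distance d from centre to line = |0| / √2 = 0/√2.
Chord = 2√(r² − d²) = 2·√(50) = 10√2.

10√2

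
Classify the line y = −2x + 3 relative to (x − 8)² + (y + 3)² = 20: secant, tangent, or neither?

Substituting the line into the circle gives 5x² − 40x + 80 = 0.
Discriminant = (−40)² − 4·5·(80) = 0.
A repeated root: the line is tangent.

tangent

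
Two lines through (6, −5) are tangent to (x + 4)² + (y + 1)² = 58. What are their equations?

Let a tangent through (6, −5) have slope m. Its distance from (−4, −1) must equal √58:
(−10m − (4))² = 58(m² + 1)
21m² + 40m − 21 = 0, so m = 3/7 or m = −7/3.
With m = 3/7: 3x − 7y = 53. With m = −7/3: 7x + 3y = 27.

3x − 7y = 53 and 7x + 3y = 27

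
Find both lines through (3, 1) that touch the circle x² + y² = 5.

Write the tangent as mx − y + (1 − m·(3)) = 0 and set its distance from the centre to √5:
(−3m − (−1))² = 5(m² + 1)
2m² − 3m − 2 = 0, so m = 2 or m = −1/2.
Through (3, 1) these give 2x − y = 5 and x + 2y = 5.

2x − y = 5 and x + 2y = 5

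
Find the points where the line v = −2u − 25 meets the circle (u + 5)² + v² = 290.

From the line, v = −2u − 25. Substituting:
5u² + 110u + 360 = 0  ⟹  u² + 22u + 72 = 0
u = −4 or u = −18, giving (−4, −17) and (−18, 11).

(−18, 11) and (−4, −17)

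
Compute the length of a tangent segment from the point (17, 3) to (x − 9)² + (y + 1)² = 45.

The centre is (9, −1) and r = 3√5. The square of the distance from P to the centre is 64 + 16 = 80.
Power of the point: PT² = |PO|² − r² = 35, so PT = √35.

√35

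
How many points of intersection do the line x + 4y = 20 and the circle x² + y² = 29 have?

2

Substituting the line into the circle gives 17x² − 40x − 64 = 0.
Discriminant = (−40)² − 4·17·(−64) = 5952 > 0.
Two real roots: the line is a secant.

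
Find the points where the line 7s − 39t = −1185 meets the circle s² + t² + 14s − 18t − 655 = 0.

Substitute t = (1185 + 7s)/39:
1570s² + 32970s − 423900 = 0  ⟹  s² + 21s − 270 = 0
s = 9 or s = −30, giving (9, 32) and (−30, 25).

(−30, 25) and (9, 32)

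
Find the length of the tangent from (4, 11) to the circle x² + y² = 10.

Centre (0, 0), r² = 10. |PO|² = (4)² + (11)² = 137.
By the tangent–radius right angle, tangent length = √(|PO|² − r²) = √127.

√127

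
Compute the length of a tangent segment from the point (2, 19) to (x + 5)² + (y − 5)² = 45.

10√2

The centre is (−5, 5) and r = 3√5. The square of the distance from P to the centre is 49 + 196 = 245.
Power of the point: PT² = |PO|² − r² = 200, so PT = 10√2.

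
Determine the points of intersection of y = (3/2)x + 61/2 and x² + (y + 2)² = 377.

(−19, 2) and (−11, 14)

Express y = (61 + 3x)/2 and substitute into the circle:
13x² + 390x + 2717 = 0  ⟹  x² + 30x + 209 = 0
x = −11 or x = −19, giving (−11, 14) and (−19, 2).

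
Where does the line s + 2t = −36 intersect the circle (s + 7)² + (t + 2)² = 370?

Substitute t = (−36 − s)/2:
5s² + 120s − 260 = 0  ⟹  s² + 24s − 52 = 0
s = 2 or s = −26, giving (2, −19) and (−26, −5).

(−26, −5) and (2, −19)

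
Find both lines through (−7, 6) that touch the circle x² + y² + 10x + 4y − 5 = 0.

Write the tangent as mx − y + (6 − m·(−7)) = 0 and set its distance from the centre to √34:
[m·(2) − (−8)]² = 34(m² + 1)
15m² − 16m − 15 = 0, so m = −3/5 or m = 5/3.
Through (−7, 6) these give 3x + 5y = 9 and 5x − 3y = −53.

3x + 5y = 9 and 5x − 3y = −53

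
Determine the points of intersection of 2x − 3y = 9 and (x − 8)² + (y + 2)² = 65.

(0, −3) and (12, 5)

From the line, y = (−9 + 2x)/3. Substituting:
13x² − 156x = 0  ⟹  x² − 12x = 0
x = 12 or x = 0, giving (12, 5) and (0, −3).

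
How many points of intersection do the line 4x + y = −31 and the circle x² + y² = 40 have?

0

Substituting the line into the circle gives 17x² + 248x + 921 = 0.
Discriminant = (248)² − 4·17·(921) = −1124 < 0.
No real roots: the line does not meet the circle.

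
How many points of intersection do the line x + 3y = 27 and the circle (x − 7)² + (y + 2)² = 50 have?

0

Substituting the line into the circle gives 10x² − 192x + 1080 = 0.
Δ = 36864 − 43200 = −6336.
No real roots: the line does not meet the circle.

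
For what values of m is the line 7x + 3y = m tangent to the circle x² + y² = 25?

m = ±5√58

For a tangent, require d(centre, line) = r = 5.
|7·0 + 3·0 − m| / √58 = 5
|m| = 5√58.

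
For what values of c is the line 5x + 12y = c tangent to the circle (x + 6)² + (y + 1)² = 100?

c = −172 or c = 88

Tangency holds when the distance from the centre (−6, −1) to the line equals the radius 10:
|5·(−6) + 12·(−1) − c| / √169 = 10
|c − (−42)| = 10·13, so c = 88 or c = −172.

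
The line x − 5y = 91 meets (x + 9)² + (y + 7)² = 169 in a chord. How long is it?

Express y = (−91 + x)/5 and substitute into the circle:
26x² + 338x + 936 = 0  ⟹  x² + 13x + 36 = 0
x = −4 or x = −9, giving (−4, −19) and (−9, −20).
Chord length = distance between (−4, −19) and (−9, −20) = √26 = √26.

√26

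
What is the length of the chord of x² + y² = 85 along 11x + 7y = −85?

From the line, y = (−85 − 11x)/7. Substituting:
170x² + 1870x + 3060 = 0  ⟹  x² + 11x + 18 = 0
x = −2 or x = −9, giving (−2, −9) and (−9, 2).
Chord length = distance between (−2, −9) and (−9, 2) = √170 = √170.

√170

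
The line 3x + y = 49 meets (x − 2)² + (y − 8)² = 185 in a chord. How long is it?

5√10

The distance from (2, 8) to the line is 35/√10, and r² = 185.
Half the chord is √(r² − d²) = √(125/2), so the full chord is 5√10.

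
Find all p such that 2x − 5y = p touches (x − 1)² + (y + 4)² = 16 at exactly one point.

Tangency holds when the distance from the centre (1, −4) to the line equals the radius 4:
|2·1 − 5·(−4) − p| / √29 = 4
|p − (22)| = 4√29.

p = 22 ± 4√29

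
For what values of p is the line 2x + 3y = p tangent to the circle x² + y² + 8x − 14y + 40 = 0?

p = 13 ± 5√13

For a tangent, require d(centre, line) = r = 5.
|2·(−4) + 3·7 − p| / √13 = 5
|p − (13)| = 5√13.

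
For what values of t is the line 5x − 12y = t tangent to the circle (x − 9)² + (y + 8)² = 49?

Tangency holds when the distance from the centre (9, −8) to the line equals the radius 7:
|5·9 − 12·(−8) − t| / √169 = 7
|t − (141)| = 7·13, so t = 232 or t = 50.

t = 50 or t = 232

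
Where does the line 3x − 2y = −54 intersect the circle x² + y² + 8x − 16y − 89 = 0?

(−16, 3) and (−4, 21)

From the line, y = (54 + 3x)/2. Substituting:
13x² + 260x + 832 = 0  ⟹  x² + 20x + 64 = 0
x = −4 or x = −16, giving (−4, 21) and (−16, 3).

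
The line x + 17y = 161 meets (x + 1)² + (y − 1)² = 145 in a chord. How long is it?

√290

From the line, y = (161 − x)/17. Substituting:
290x² + 290x − 20880 = 0  ⟹  x² + x − 72 = 0
x = 8 or x = −9, giving (8, 9) and (−9, 10).
|(8, 9) − (−9, 10)| = √((17)² + (−1)²) = √290.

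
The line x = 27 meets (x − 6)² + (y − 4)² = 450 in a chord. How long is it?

Centre (6, 4), r² = 450. Perpendicular distance d from centre to line = |−21| / √1 = 21.
Chord = 2√(r² − d²) = 2·√(9) = 6.

6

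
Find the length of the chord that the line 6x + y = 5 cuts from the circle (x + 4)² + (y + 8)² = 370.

Substitute y = −6x + 5:
37x² − 148x − 185 = 0  ⟹  x² − 4x − 5 = 0
x = 5 or x = −1, giving (5, −25) and (−1, 11).
|(5, −25) − (−1, 11)| = √((6)² + (−36)²) = 6√37.

6√37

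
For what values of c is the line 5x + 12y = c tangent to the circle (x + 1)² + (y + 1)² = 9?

c = −56 or c = 22

For a tangent, require d(centre, line) = r = 3.
|5·(−1) + 12·(−1) − c| / √169 = 3
|c − (−17)| = 3·13, so c = 22 or c = −56.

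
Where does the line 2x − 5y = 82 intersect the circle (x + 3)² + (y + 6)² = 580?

Express y = (−82 + 2x)/5 and substitute into the circle:
29x² − 58x − 11571 = 0  ⟹  x² − 2x − 399 = 0
x = 21 or x = −19, giving (21, −8) and (−19, −24).

(−19, −24) and (21, −8)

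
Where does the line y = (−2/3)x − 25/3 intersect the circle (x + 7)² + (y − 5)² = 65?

(−14, 1) and (−8, −3)

Substitute y = (−25 − 2x)/3:
13x² + 286x + 1456 = 0  ⟹  x² + 22x + 112 = 0
x = −8 or x = −14, giving (−8, −3) and (−14, 1).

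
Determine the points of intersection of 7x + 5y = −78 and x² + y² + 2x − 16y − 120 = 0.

Substitute y = (−78 − 7x)/5:
74x² + 1702x + 9324 = 0  ⟹  x² + 23x + 126 = 0
x = −9 or x = −14, giving (−9, −3) and (−14, 4).

(−14, 4) and (−9, −3)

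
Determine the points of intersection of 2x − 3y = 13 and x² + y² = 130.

Express y = (−13 + 2x)/3 and substitute into the circle:
13x² − 52x − 1001 = 0  ⟹  x² − 4x − 77 = 0
x = 11 or x = −7, giving (11, 3) and (−7, −9).

(−7, −9) and (11, 3)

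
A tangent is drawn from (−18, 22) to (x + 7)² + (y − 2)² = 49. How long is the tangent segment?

2√118

Centre (−7, 2), r² = 49. |PO|² = (−11)² + (20)² = 521.
Power of the point: PT² = |PO|² − r² = 472, so PT = 2√118.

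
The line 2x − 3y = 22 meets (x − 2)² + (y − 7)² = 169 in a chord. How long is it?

Substitute y = (−22 + 2x)/3:
13x² − 208x + 364 = 0  ⟹  x² − 16x + 28 = 0
x = 14 or x = 2, giving (14, 2) and (2, −6).
Chord length = distance between (14, 2) and (2, −6) = √208 = 4√13.

4√13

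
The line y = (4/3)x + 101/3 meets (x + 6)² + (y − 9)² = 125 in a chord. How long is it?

The distance from (−6, 9) to the line is 50/√25, and r² = 125.
Half the chord is √(r² − d²) = √(25), so the full chord is 10.

10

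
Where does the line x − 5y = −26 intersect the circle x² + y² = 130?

Express y = (26 + x)/5 and substitute into the circle:
26x² + 52x − 2574 = 0  ⟹  x² + 2x − 99 = 0
x = 9 or x = −11, giving (9, 7) and (−11, 3).

(−11, 3) and (9, 7)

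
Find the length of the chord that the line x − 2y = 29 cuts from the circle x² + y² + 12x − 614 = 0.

18√5

From the line, y = (−29 + x)/2. Substituting:
5x² − 10x − 1615 = 0  ⟹  x² − 2x − 323 = 0
x = 19 or x = −17, giving (19, −5) and (−17, −23).
|(19, −5) − (−17, −23)| = √((36)² + (18)²) = 18√5.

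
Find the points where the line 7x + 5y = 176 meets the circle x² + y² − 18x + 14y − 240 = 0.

(18, 10) and (28, −4)

Express y = (176 − 7x)/5 and substitute into the circle:
74x² − 3404x + 37296 = 0  ⟹  x² − 46x + 504 = 0
x = 28 or x = 18, giving (28, −4) and (18, 10).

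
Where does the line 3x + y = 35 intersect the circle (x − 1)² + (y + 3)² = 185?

Express y = −3x + 35 and substitute into the circle:
10x² − 230x + 1260 = 0  ⟹  x² − 23x + 126 = 0
x = 14 or x = 9, giving (14, −7) and (9, 8).

(9, 8) and (14, −7)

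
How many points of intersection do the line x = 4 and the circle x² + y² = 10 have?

0

d² = (1·0 + 0·0 − (4))² = 16; r² = 10.
Since d² > r², the line lies outside the circle.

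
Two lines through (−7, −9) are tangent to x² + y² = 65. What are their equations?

A line y − (−9) = m(x − (−7)) is tangent when its distance from (0, 0) is √65:
(7m − (9))² = 65(m² + 1)
8m² + 63m − 8 = 0, so m = −8 or m = 1/8.
With m = −8: 8x + y = −65. With m = 1/8: x − 8y = 65.

8x + y = −65 and x − 8y = 65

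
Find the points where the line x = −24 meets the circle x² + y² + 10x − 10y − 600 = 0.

The line gives x = −24. Substituting into the circle:
y² − 10y − 264 = 0
y = 22 or y = −12, giving (−24, 22) and (−24, −12).

(−24, −12) and (−24, 22)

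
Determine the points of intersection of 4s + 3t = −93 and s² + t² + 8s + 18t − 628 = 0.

(−27, 5) and (3, −35)

Express t = (−93 − 4s)/3 and substitute into the circle:
25s² + 600s − 2025 = 0  ⟹  s² + 24s − 81 = 0
s = 3 or s = −27, giving (3, −35) and (−27, 5).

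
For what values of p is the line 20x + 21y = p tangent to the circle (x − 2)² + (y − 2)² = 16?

The line touches the circle iff its distance from (2, 2) is 4:
|20·2 + 21·2 − p| / √841 = 4
|p − (82)| = 4·29, so p = 198 or p = −34.

p = −34 or p = 198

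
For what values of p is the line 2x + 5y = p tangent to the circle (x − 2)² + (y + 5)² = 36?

For a tangent, require d(centre, line) = r = 6.
|2·2 + 5·(−5) − p| / √29 = 6
|p − (−21)| = 6√29.

p = −21 ± 6√29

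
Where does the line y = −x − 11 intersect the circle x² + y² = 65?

(−7, −4) and (−4, −7)

Substitute y = −x − 11:
2x² + 22x + 56 = 0  ⟹  x² + 11x + 28 = 0
x = −4 or x = −7, giving (−4, −7) and (−7, −4).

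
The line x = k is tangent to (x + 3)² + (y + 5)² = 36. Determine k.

For a tangent, require d(centre, line) = r = 6.
|1·(−3) + 0·(−5) − k| / √1 = 6
|k − (−3)| = 6, so k = 3 or k = −9.

k = −9 or k = 3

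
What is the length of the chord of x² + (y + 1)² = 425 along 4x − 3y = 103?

10

From the line, y = (−103 + 4x)/3. Substituting:
25x² − 800x + 6175 = 0  ⟹  x² − 32x + 247 = 0
x = 19 or x = 13, giving (19, −9) and (13, −17).
Chord length = distance between (19, −9) and (13, −17) = √100 = 10.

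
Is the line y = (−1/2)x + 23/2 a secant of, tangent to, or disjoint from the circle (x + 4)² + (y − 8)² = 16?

Centre (−4, 8), r² = 16. Distance² from centre to line = (−11)²/5 = 121/5.
Since d² > r², the line lies outside the circle.

disjoint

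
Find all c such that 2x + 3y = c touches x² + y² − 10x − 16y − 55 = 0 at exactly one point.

For a tangent, require d(centre, line) = r = 12.
|2·5 + 3·8 − c| / √13 = 12
|c − (34)| = 12√13.

c = 34 ± 12√13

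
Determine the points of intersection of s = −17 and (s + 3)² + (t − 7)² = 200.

(−17, 5) and (−17, 9)

The line gives s = −17. Substituting into the circle:
t² − 14t + 45 = 0
t = 9 or t = 5, giving (−17, 9) and (−17, 5).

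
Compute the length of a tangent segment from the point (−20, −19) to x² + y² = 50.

Centre (0, 0), r² = 50. |PO|² = (−20)² + (−19)² = 761.
The tangent meets the radius at right angles, so tangent² = |PO|² − r² = 761 − 50 = 711.

3√79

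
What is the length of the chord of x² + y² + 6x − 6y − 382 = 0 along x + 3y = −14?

The distance from (−3, 3) to the line is 20/√10, and r² = 400.
Half the chord is √(r² − d²) = √(360), so the full chord is 12√10.

12√10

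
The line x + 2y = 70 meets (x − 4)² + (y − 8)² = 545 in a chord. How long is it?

The distance from (4, 8) to the line is 50/√5, and r² = 545.
Chord = 2√(r² − d²) = 2·√(45) = 6√5.

6√5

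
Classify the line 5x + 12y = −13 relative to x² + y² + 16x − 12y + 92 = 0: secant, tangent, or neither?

Substituting the line into the circle gives 169x² + 3154x + 15289 = 0.
Δ = 9947716 − 10335364 = −387648.
No real roots: the line does not meet the circle.

neither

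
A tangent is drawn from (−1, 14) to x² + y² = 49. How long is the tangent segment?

2√37

With centre O = (0, 0), |OP|² = 197 and r² = 49.
Power of the point: PT² = |PO|² − r² = 148, so PT = 2√37.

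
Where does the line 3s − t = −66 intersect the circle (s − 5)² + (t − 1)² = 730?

(−22, 0) and (−16, 18)

Substitute t = 3s + 66:
10s² + 380s + 3520 = 0  ⟹  s² + 38s + 352 = 0
s = −16 or s = −22, giving (−16, 18) and (−22, 0).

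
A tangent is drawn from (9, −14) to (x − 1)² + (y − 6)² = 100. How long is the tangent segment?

2√91

The centre is (1, 6) and r = 10. The square of the distance from P to the centre is 64 + 400 = 464.
Power of the point: PT² = |PO|² − r² = 364, so PT = 2√91.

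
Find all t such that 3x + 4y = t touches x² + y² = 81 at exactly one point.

t = −45 or t = 45

The line touches the circle iff its distance from (0, 0) is 9:
|3·0 + 4·0 − t| / √25 = 9
|t| = 9·5, so t = 45 or t = −45.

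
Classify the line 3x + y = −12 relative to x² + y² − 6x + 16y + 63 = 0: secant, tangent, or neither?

neither

Substituting the line into the circle gives 10x² + 18x + 15 = 0.
Discriminant = (18)² − 4·10·(15) = −276 < 0.
No real roots: the line does not meet the circle.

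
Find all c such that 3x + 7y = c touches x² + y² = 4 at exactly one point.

c = ±2√58

For a tangent, require d(centre, line) = r = 2.
|3·0 + 7·0 − c| / √58 = 2
|c| = 2√58.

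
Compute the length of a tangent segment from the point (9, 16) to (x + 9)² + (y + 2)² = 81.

9√7

With centre O = (−9, −2), |OP|² = 648 and r² = 81.
The tangent meets the radius at right angles, so tangent² = |PO|² − r² = 648 − 81 = 567.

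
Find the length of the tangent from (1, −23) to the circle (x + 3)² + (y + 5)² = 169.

The centre is (−3, −5) and r = 13. The square of the distance from P to the centre is 16 + 324 = 340.
The tangent meets the radius at right angles, so tangent² = |PO|² − r² = 340 − 169 = 171.

3√19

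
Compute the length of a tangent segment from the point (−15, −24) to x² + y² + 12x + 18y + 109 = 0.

Centre (−6, −9), r² = 8. |PO|² = (−9)² + (−15)² = 306.
Power of the point: PT² = |PO|² − r² = 298, so PT = √298.

√298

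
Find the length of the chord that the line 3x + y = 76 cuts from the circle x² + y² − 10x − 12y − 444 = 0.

9√10

Substitute y = −3x + 76:
10x² − 430x + 4420 = 0  ⟹  x² − 43x + 442 = 0
x = 26 or x = 17, giving (26, −2) and (17, 25).
|(26, −2) − (17, 25)| = √((9)² + (−27)²) = 9√10.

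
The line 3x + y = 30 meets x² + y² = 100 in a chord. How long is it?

Express y = −3x + 30 and substitute into the circle:
10x² − 180x + 800 = 0  ⟹  x² − 18x + 80 = 0
x = 10 or x = 8, giving (10, 0) and (8, 6).
Chord length = distance between (10, 0) and (8, 6) = √40 = 2√10.

2√10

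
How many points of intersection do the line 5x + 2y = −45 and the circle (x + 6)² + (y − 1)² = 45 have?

2

Substituting the line into the circle gives 29x² + 518x + 2173 = 0.
Δ = 268324 − 252068 = 16256.
Two real roots: the line is a secant.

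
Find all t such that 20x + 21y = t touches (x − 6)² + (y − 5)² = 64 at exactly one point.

t = −7 or t = 457

For a tangent, require d(centre, line) = r = 8.
|20·6 + 21·5 − t| / √841 = 8
|t − (225)| = 8·29, so t = 457 or t = −7.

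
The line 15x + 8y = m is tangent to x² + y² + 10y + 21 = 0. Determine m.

For a tangent, require d(centre, line) = r = 2.
|15·0 + 8·(−5) − m| / √289 = 2
|m − (−40)| = 2·17, so m = −6 or m = −74.

m = −74 or m = −6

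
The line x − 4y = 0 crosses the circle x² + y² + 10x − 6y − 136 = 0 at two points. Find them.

(−16, −4) and (8, 2)

Substitute y = (x)/4:
17x² + 136x − 2176 = 0  ⟹  x² + 8x − 128 = 0
x = 8 or x = −16, giving (8, 2) and (−16, −4).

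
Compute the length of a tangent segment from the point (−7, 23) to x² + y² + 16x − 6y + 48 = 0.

2√94

Centre (−8, 3), r² = 25. |PO|² = (1)² + (20)² = 401.
Power of the point: PT² = |PO|² − r² = 376, so PT = 2√94.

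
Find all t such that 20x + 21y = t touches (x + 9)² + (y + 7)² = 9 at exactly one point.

t = −414 or t = −240

Tangency holds when the distance from the centre (−9, −7) to the line equals the radius 3:
|20·(−9) + 21·(−7) − t| / √841 = 3
|t − (−327)| = 3·29, so t = −240 or t = −414.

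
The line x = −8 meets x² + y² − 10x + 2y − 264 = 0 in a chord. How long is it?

22

The line gives x = −8. Substituting into the circle:
y² + 2y − 120 = 0
y = 10 or y = −12, giving (−8, 10) and (−8, −12).
|(−8, 10) − (−8, −12)| = √((0)² + (22)²) = 22.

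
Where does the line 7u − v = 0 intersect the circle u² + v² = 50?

(−1, −7) and (1, 7)

From the line, v = 7u. Substituting:
50u² − 50 = 0  ⟹  u² − 1 = 0
u = 1 or u = −1, giving (1, 7) and (−1, −7).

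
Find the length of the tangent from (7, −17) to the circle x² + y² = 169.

With centre O = (0, 0), |OP|² = 338 and r² = 169.
Power of the point: PT² = |PO|² − r² = 169, so PT = 13.

13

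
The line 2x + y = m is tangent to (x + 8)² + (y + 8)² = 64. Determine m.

m = −24 ± 8√5

The line touches the circle iff its distance from (−8, −8) is 8:
|2·(−8) + 1·(−8) − m| / √5 = 8
|m − (−24)| = 8√5.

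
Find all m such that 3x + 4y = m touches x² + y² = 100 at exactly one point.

m = −50 or m = 50

For a tangent, require d(centre, line) = r = 10.
|3·0 + 4·0 − m| / √25 = 10
|m| = 10·5, so m = 50 or m = −50.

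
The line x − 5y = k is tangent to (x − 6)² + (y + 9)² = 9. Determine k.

The line touches the circle iff its distance from (6, −9) is 3:
|1·6 − 5·(−9) − k| / √26 = 3
|k − (51)| = 3√26.

k = 51 ± 3√26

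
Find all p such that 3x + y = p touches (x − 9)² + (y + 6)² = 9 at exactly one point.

The line touches the circle iff its distance from (9, −6) is 3:
|3·9 + 1·(−6) − p| / √10 = 3
|p − (21)| = 3√10.

p = 21 ± 3√10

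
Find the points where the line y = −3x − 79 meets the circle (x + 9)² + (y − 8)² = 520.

(−31, 14) and (−23, −10)

Substitute y = −3x − 79:
10x² + 540x + 7130 = 0  ⟹  x² + 54x + 713 = 0
x = −23 or x = −31, giving (−23, −10) and (−31, 14).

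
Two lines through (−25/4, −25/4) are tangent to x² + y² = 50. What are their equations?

x + 7y = −50 and 7x + y = −50

Write the tangent as mx − y + (−25/4 − m·(−25/4)) = 0 and set its distance from the centre to 5√2:
(25/4m − (25/4))² = 50(m² + 1)
7m² + 50m + 7 = 0, so m = −1/7 or m = −7.
Through (−25/4, −25/4) these give x + 7y = −50 and 7x + y = −50.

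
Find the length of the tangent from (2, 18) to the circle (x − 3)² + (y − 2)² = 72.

The centre is (3, 2) and r = 6√2. The square of the distance from P to the centre is 1 + 256 = 257.
The tangent meets the radius at right angles, so tangent² = |PO|² − r² = 257 − 72 = 185.

√185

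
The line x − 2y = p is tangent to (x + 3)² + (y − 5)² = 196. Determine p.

p = −13 ± 14√5

The line touches the circle iff its distance from (−3, 5) is 14:
|1·(−3) − 2·5 − p| / √5 = 14
|p − (−13)| = 14√5.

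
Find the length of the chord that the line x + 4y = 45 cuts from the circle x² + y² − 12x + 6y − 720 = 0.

Centre (6, −3), r² = 765. Perpendicular distance d from centre to line = |−51| / √17 = 51/√17.
Chord = 2√(r² − d²) = 2·√(612) = 12√17.

12√17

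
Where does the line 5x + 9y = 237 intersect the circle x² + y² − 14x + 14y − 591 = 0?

Substitute y = (237 − 5x)/9:
106x² − 4134x + 38160 = 0  ⟹  x² − 39x + 360 = 0
x = 24 or x = 15, giving (24, 13) and (15, 18).

(15, 18) and (24, 13)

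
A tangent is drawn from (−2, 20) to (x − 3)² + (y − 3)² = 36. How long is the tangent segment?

√278

Centre (3, 3), r² = 36. |PO|² = (−5)² + (17)² = 314.
The tangent meets the radius at right angles, so tangent² = |PO|² − r² = 314 − 36 = 278.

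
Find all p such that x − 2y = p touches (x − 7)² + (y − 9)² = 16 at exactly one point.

p = −11 ± 4√5

Tangency holds when the distance from the centre (7, 9) to the line equals the radius 4:
|1·7 − 2·9 − p| / √5 = 4
|p − (−11)| = 4√5.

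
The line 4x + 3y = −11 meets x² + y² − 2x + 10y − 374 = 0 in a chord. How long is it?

The distance from (1, −5) to the line is 0/√25, and r² = 400.
Half the chord is √(r² − d²) = √(400), so the full chord is 40.

40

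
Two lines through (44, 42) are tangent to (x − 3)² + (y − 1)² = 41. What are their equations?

5x − 4y = 52 and 4x − 5y = −34

A line y − (42) = m(x − (44)) is tangent when its distance from (3, 1) is √41:
[m·(−41) − (−41)]² = 41(m² + 1)
20m² − 41m + 20 = 0, so m = 5/4 or m = 4/5.
With m = 5/4: 5x − 4y = 52. With m = 4/5: 4x − 5y = −34.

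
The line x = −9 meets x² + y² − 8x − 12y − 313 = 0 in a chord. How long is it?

The line gives x = −9. Substituting into the circle:
y² − 12y − 160 = 0
y = 20 or y = −8, giving (−9, 20) and (−9, −8).
Chord length = distance between (−9, 20) and (−9, −8) = √784 = 28.

28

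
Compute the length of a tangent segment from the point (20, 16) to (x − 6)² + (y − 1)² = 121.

10√3

Centre (6, 1), r² = 121. |PO|² = (14)² + (15)² = 421.
Power of the point: PT² = |PO|² − r² = 300, so PT = 10√3.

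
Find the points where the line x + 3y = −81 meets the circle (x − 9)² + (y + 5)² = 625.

From the line, y = (−81 − x)/3. Substituting:
10x² − 30x − 540 = 0  ⟹  x² − 3x − 54 = 0
x = 9 or x = −6, giving (9, −30) and (−6, −25).

(−6, −25) and (9, −30)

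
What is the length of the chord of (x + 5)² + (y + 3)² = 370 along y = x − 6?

26√2

Centre (−5, −3), r² = 370. Perpendicular distance d from centre to line = |−8| / √2 = 8/√2.
Half the chord is √(r² − d²) = √(338), so the full chord is 26√2.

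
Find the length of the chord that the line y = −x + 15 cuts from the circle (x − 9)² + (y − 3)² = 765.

The distance from (9, 3) to the line is 3/√2, and r² = 765.
Chord = 2√(r² − d²) = 2·√(1521/2) = 39√2.

39√2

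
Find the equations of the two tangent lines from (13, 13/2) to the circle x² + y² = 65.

7x − 4y = 65 and x + 8y = 65

A line y − (13/2) = m(x − (13)) is tangent when its distance from (0, 0) is √65:
[m·(−13) − (−13/2)]² = 65(m² + 1)
32m² − 52m − 7 = 0, so m = 7/4 or m = −1/8.
Through (13, 13/2) these give 7x − 4y = 65 and x + 8y = 65.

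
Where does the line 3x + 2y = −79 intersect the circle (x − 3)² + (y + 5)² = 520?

From the line, y = (−79 − 3x)/2. Substituting:
13x² + 390x + 2717 = 0  ⟹  x² + 30x + 209 = 0
x = −11 or x = −19, giving (−11, −23) and (−19, −11).

(−19, −11) and (−11, −23)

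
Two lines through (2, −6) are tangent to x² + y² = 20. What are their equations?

x + 2y = −10 and 2x − y = 10

Let a tangent through (2, −6) have slope m. Its distance from (0, 0) must equal 2√5:
[m·(−2) − (6)]² = 20(m² + 1)
2m² − 3m − 2 = 0, so m = −1/2 or m = 2.
With m = −1/2: x + 2y = −10. With m = 2: 2x − y = 10.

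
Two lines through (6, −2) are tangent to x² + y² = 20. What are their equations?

2x + y = 10 and x − 2y = 10

Let a tangent through (6, −2) have slope m. Its distance from (0, 0) must equal 2√5:
[m·(−6) − (2)]² = 20(m² + 1)
2m² + 3m − 2 = 0, so m = −2 or m = 1/2.
Through (6, −2) these give 2x + y = 10 and x − 2y = 10.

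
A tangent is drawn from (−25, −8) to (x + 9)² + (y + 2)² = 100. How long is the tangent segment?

8√3

The centre is (−9, −2) and r = 10. The square of the distance from P to the centre is 256 + 36 = 292.
Power of the point: PT² = |PO|² − r² = 192, so PT = 8√3.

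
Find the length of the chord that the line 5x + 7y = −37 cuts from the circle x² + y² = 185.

Centre (0, 0), r² = 185. Perpendicular distance d from centre to line = |37| / √74 = 37/√74.
Half the chord is √(r² − d²) = √(333/2), so the full chord is 3√74.

3√74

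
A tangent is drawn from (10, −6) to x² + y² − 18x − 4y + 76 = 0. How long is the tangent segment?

2√14

The centre is (9, 2) and r = 3. The square of the distance from P to the centre is 1 + 64 = 65.
The tangent meets the radius at right angles, so tangent² = |PO|² − r² = 65 − 9 = 56.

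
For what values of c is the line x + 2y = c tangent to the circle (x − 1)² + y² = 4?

c = 1 ± 2√5

For a tangent, require d(centre, line) = r = 2.
|1·1 + 2·0 − c| / √5 = 2
|c − (1)| = 2√5.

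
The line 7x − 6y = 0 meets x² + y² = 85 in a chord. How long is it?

2√85

Centre (0, 0), r² = 85. Perpendicular distance d from centre to line = |0| / √85 = 0/√85.
Chord = 2√(r² − d²) = 2·√(85) = 2√85.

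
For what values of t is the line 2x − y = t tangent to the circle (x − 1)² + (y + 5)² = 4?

The line touches the circle iff its distance from (1, −5) is 2:
|2·1 − 1·(−5) − t| / √5 = 2
|t − (7)| = 2√5.

t = 7 ± 2√5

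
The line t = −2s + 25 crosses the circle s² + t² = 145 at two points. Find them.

(8, 9) and (12, 1)

Express t = −2s + 25 and substitute into the circle:
5s² − 100s + 480 = 0  ⟹  s² − 20s + 96 = 0
s = 12 or s = 8, giving (12, 1) and (8, 9).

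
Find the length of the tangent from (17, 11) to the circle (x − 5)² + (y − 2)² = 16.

√209

Centre (5, 2), r² = 16. |PO|² = (12)² + (9)² = 225.
Power of the point: PT² = |PO|² − r² = 209, so PT = √209.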